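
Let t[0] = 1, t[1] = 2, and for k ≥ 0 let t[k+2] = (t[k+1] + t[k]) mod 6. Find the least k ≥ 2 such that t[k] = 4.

t[0] = 1; t[1] = 2; t[2] = 3; t[3] = 5; t[4] = 2; t[5] = 1; t[6] = 3; t[7] = 4; t[8] = 1; t[9] = 5; t[10] = 0; t[11] = 5; t[12] = 5; t[13] = 4; t[14] = 3; t[15] = 1; t[16] = 4; t[17] = 5; t[18] = 3; t[19] = 2; t[20] = 5; t[21] = 1; t[22] = 0; t[23] = 1; t[24] = 1; t[25] = 2.
Since (t[24], t[25]) = (t[0], t[1]) = (1, 2) (two consecutive terms determine the rest), the sequence is periodic with period 24.
The value 4 first appears (with k ≥ 2) at t[7].

7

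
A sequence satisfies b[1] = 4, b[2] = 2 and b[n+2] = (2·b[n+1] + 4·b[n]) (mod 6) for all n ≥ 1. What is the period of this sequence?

8

We have b[1] = 4,  b[2] = 2,  b[3] = 2,  b[4] = 0,  b[5] = 2,  b[6] = 4,  b[7] = 4,  b[8] = 0,  b[9] = 4,  b[10] = 2.
Since (b[9], b[10]) = (b[1], b[2]) = (4, 2) (two consecutive terms determine the rest), the sequence is periodic with period 8.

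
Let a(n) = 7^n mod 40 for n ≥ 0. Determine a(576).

Computing terms: a(0) = 1, a(1) = 7, a(2) = 9, a(3) = 23, a(4) = 1.
Since a(4) = a(0) = 1, the sequence is periodic with period 4.
(576 - 0) mod 4 = 0, so a(576) = a(0) = 1.

1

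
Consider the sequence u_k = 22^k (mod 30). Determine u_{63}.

Computing terms: u_0 = 1; u_1 = 22; u_2 = 4; u_3 = 28; u_4 = 16; u_5 = 22.
Since u_5 = u_1 = 22, the sequence is eventually periodic: after a pre-period of length 1 it cycles with period 4.
For k ≥ 1, u_k depends only on (k - 1) mod 4. (63 - 1) mod 4 = 2, so u_{63} = u_3 = 28.

28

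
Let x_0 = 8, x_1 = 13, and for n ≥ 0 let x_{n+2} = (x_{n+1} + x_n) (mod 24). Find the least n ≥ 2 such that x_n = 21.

2

Listing terms: x_0 = 8; x_1 = 13; x_2 = 21; x_3 = 10; x_4 = 7; x_5 = 17; x_6 = 0; x_7 = 17; x_8 = 17; x_9 = 10; x_{10} = 3; x_{11} = 13; x_{12} = 16; x_{13} = 5; x_{14} = 21; x_{15} = 2; x_{16} = 23; x_{17} = 1; x_{18} = 0; x_{19} = 1; x_{20} = 1; x_{21} = 2; x_{22} = 3; x_{23} = 5; x_{24} = 8; x_{25} = 13.
The sequence repeats with period 24.
The value 21 first appears (with n ≥ 2) at x_2.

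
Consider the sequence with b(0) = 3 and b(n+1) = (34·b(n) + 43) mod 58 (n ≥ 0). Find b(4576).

13

Listing terms: b(0) = 3; b(1) = 29; b(2) = 43; b(3) = 55; b(4) = 57; b(5) = 9; b(6) = 1; b(7) = 19; b(8) = 51; b(9) = 37; b(10) = 25; b(11) = 23; b(12) = 13; b(13) = 21; b(14) = 3.
The sequence repeats with period 14.
So b(4576) = b(0 + ((4576-0) mod 14)) = b(12) = 13.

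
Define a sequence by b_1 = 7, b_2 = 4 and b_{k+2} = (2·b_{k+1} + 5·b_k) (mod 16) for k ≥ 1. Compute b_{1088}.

14

b_1 = 7; b_2 = 4; b_3 = 11; b_4 = 10; b_5 = 11; b_6 = 8; b_7 = 7; b_8 = 6; b_9 = 15; b_{10} = 12; b_{11} = 3; b_{12} = 2; b_{13} = 3; b_{14} = 0; b_{15} = 15; b_{16} = 14; b_{17} = 7; b_{18} = 4.
Since (b_{17}, b_{18}) = (b_1, b_2) = (7, 4) (two consecutive terms determine the rest), the sequence is periodic with period 16.
(1088 - 1) mod 16 = 15, so b_{1088} = b_{16} = 14.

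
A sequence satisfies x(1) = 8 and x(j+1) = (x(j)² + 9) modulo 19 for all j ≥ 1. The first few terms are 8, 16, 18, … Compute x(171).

x(1) = 8; x(2) = 16; x(3) = 18; x(4) = 10; x(5) = 14; x(6) = 15; x(7) = 6; x(8) = 7; x(9) = 1; x(10) = 10.
Since x(10) = x(4) = 10, the sequence is eventually periodic: after a pre-period of length 3 it cycles with period 6.
For j ≥ 4, x(j) depends only on (j - 4) mod 6. (171 - 4) mod 6 = 5, so x(171) = x(9) = 1.

1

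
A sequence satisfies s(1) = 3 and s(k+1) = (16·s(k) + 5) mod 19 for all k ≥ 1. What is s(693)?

Listing terms: s(1) = 3,  s(2) = 15,  s(3) = 17,  s(4) = 11,  s(5) = 10,  s(6) = 13,  s(7) = 4,  s(8) = 12,  s(9) = 7,  s(10) = 3.
Since s(10) = s(1) = 3, the sequence is periodic with period 9.
So s(693) = s(1 + ((693-1) mod 9)) = s(9) = 7.

7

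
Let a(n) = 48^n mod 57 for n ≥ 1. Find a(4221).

We have a(1) = 48, a(2) = 24, a(3) = 12, a(4) = 6, a(5) = 3, a(6) = 30, a(7) = 15, a(8) = 36, a(9) = 18, a(10) = 9, a(11) = 33, a(12) = 45, a(13) = 51, a(14) = 54, a(15) = 27, a(16) = 42, a(17) = 21, a(18) = 39, a(19) = 48.
The sequence repeats with period 18.
(4221 - 1) mod 18 = 8, so a(4221) = a(9) = 18.

18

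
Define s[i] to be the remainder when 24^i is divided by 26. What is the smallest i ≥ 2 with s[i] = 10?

Listing terms: s[1] = 24; s[2] = 4; s[3] = 18; s[4] = 16; s[5] = 20; s[6] = 12; s[7] = 2; s[8] = 22; s[9] = 8; s[10] = 10; s[11] = 6; s[12] = 14; s[13] = 24.
The sequence repeats with period 12.
The value 10 first appears (with i ≥ 2) at s[10].

10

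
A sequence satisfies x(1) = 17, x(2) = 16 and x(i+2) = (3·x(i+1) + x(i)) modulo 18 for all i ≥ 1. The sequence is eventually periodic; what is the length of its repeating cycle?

6

We have x(1) = 17, x(2) = 16, x(3) = 11, x(4) = 13, x(5) = 14, x(6) = 1, x(7) = 17, x(8) = 16.
The sequence repeats with period 6.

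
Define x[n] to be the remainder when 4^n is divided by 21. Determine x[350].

16

Computing terms: x[1] = 4; x[2] = 16; x[3] = 1; x[4] = 4.
The sequence repeats with period 3.
(350 - 1) mod 3 = 1, so x[350] = x[2] = 16.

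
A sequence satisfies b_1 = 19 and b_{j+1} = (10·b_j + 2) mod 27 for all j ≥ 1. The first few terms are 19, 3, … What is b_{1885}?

7

Computing terms: b_1 = 19,  b_2 = 3,  b_3 = 5,  b_4 = 25,  b_5 = 9,  b_6 = 11,  b_7 = 4,  b_8 = 15,  b_9 = 17,  b_{10} = 10,  b_{11} = 21,  b_{12} = 23,  b_{13} = 16,  b_{14} = 0,  b_{15} = 2,  b_{16} = 22,  b_{17} = 6,  b_{18} = 8,  b_{19} = 1,  b_{20} = 12,  b_{21} = 14,  b_{22} = 7,  b_{23} = 18,  b_{24} = 20,  b_{25} = 13,  b_{26} = 24,  b_{27} = 26,  b_{28} = 19.
The sequence repeats with period 27.
(1885 - 1) mod 27 = 21, so b_{1885} = b_{22} = 7.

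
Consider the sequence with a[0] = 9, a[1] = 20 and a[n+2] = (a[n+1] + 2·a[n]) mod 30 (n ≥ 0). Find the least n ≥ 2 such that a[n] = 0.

a[0] = 9, a[1] = 20, a[2] = 8, a[3] = 18, a[4] = 4, a[5] = 10, a[6] = 18, a[7] = 8, a[8] = 14, a[9] = 0, a[10] = 28, a[11] = 28, a[12] = 24, a[13] = 20, a[14] = 8.
Since (a[13], a[14]) = (a[1], a[2]) = (20, 8) (two consecutive terms determine the rest), the sequence is eventually periodic: after a pre-period of length 1 it cycles with period 12.
The value 0 first appears (with n ≥ 2) at a[9].

9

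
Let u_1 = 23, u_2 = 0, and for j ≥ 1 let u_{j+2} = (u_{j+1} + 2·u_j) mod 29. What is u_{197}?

Listing terms: u_1 = 23,  u_2 = 0,  u_3 = 17,  u_4 = 17,  u_5 = 22,  u_6 = 27,  u_7 = 13,  u_8 = 9,  u_9 = 6,  u_{10} = 24,  u_{11} = 7,  u_{12} = 26,  u_{13} = 11,  u_{14} = 5,  u_{15} = 27,  u_{16} = 8,  u_{17} = 4,  u_{18} = 20,  u_{19} = 28,  u_{20} = 10,  u_{21} = 8,  u_{22} = 28,  u_{23} = 15,  u_{24} = 13,  u_{25} = 14,  u_{26} = 11,  u_{27} = 10,  u_{28} = 3,  u_{29} = 23,  u_{30} = 0.
Since (u_{29}, u_{30}) = (u_1, u_2) = (23, 0) (two consecutive terms determine the rest), the sequence is periodic with period 28.
(197 - 1) mod 28 = 0, so u_{197} = u_1 = 23.

23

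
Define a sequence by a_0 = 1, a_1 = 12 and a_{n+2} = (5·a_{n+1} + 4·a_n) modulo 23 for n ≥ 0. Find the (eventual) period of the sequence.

Computing terms: a_0 = 1, a_1 = 12, a_2 = 18, a_3 = 0, a_4 = 3, a_5 = 15, a_6 = 18, a_7 = 12, a_8 = 17, a_9 = 18, a_{10} = 20, a_{11} = 11, a_{12} = 20, a_{13} = 6, a_{14} = 18, a_{15} = 22, a_{16} = 21, a_{17} = 9, a_{18} = 14, a_{19} = 14, a_{20} = 11, a_{21} = 19, a_{22} = 1, a_{23} = 12.
Since (a_{22}, a_{23}) = (a_0, a_1) = (1, 12) (two consecutive terms determine the rest), the sequence is periodic with period 22.

22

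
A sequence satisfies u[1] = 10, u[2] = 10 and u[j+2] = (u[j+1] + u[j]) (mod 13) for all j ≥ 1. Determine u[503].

10

We have u[1] = 10,  u[2] = 10,  u[3] = 7,  u[4] = 4,  u[5] = 11,  u[6] = 2,  u[7] = 0,  u[8] = 2,  u[9] = 2,  u[10] = 4,  u[11] = 6,  u[12] = 10,  u[13] = 3,  u[14] = 0,  u[15] = 3,  u[16] = 3,  u[17] = 6,  u[18] = 9,  u[19] = 2,  u[20] = 11,  u[21] = 0,  u[22] = 11,  u[23] = 11,  u[24] = 9,  u[25] = 7,  u[26] = 3,  u[27] = 10,  u[28] = 0,  u[29] = 10,  u[30] = 10.
Since (u[29], u[30]) = (u[1], u[2]) = (10, 10) (two consecutive terms determine the rest), the sequence is periodic with period 28.
(503 - 1) mod 28 = 26, so u[503] = u[27] = 10.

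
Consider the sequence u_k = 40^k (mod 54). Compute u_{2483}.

Listing terms: u_1 = 40, u_2 = 34, u_3 = 10, u_4 = 22, u_5 = 16, u_6 = 46, u_7 = 4, u_8 = 52, u_9 = 28, u_{10} = 40.
The sequence repeats with period 9.
(2483 - 1) mod 9 = 7, so u_{2483} = u_8 = 52.

52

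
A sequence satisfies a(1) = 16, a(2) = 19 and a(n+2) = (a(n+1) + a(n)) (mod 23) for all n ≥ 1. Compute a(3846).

Listing terms: a(1) = 16,  a(2) = 19,  a(3) = 12,  a(4) = 8,  a(5) = 20,  a(6) = 5,  a(7) = 2,  a(8) = 7,  a(9) = 9,  a(10) = 16,  a(11) = 2,  a(12) = 18,  a(13) = 20,  a(14) = 15,  a(15) = 12,  a(16) = 4,  a(17) = 16,  a(18) = 20,  a(19) = 13,  a(20) = 10,  a(21) = 0,  a(22) = 10,  a(23) = 10,  a(24) = 20,  a(25) = 7,  a(26) = 4,  a(27) = 11,  a(28) = 15,  a(29) = 3,  a(30) = 18,  a(31) = 21,  a(32) = 16,  a(33) = 14,  a(34) = 7,  a(35) = 21,  a(36) = 5,  a(37) = 3,  a(38) = 8,  a(39) = 11,  a(40) = 19,  a(41) = 7,  a(42) = 3,  a(43) = 10,  a(44) = 13,  a(45) = 0,  a(46) = 13,  a(47) = 13,  a(48) = 3,  a(49) = 16,  a(50) = 19.
Since (a(49), a(50)) = (a(1), a(2)) = (16, 19) (two consecutive terms determine the rest), the sequence is periodic with period 48.
(3846 - 1) mod 48 = 5, so a(3846) = a(6) = 5.

5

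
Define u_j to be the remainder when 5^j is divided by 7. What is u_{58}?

2

We have u_0 = 1; u_1 = 5; u_2 = 4; u_3 = 6; u_4 = 2; u_5 = 3; u_6 = 1.
Since u_6 = u_0 = 1, the sequence is periodic with period 6.
(58 - 0) mod 6 = 4, so u_{58} = u_4 = 2.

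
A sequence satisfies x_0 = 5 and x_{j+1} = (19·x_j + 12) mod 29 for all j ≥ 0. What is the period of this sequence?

We have x_0 = 5; x_1 = 20; x_2 = 15; x_3 = 7; x_4 = 0; x_5 = 12; x_6 = 8; x_7 = 19; x_8 = 25; x_9 = 23; x_{10} = 14; x_{11} = 17; x_{12} = 16; x_{13} = 26; x_{14} = 13; x_{15} = 27; x_{16} = 3; x_{17} = 11; x_{18} = 18; x_{19} = 6; x_{20} = 10; x_{21} = 28; x_{22} = 22; x_{23} = 24; x_{24} = 4; x_{25} = 1; x_{26} = 2; x_{27} = 21; x_{28} = 5.
Since x_{28} = x_0 = 5, the sequence is periodic with period 28.

28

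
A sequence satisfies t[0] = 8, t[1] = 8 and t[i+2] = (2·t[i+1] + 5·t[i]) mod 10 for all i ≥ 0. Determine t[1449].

t[0] = 8; t[1] = 8; t[2] = 6; t[3] = 2; t[4] = 4; t[5] = 8; t[6] = 6.
Since (t[5], t[6]) = (t[1], t[2]) = (8, 6) (two consecutive terms determine the rest), the sequence is eventually periodic: after a pre-period of length 1 it cycles with period 4.
For i ≥ 1, t[i] depends only on (i - 1) mod 4. (1449 - 1) mod 4 = 0, so t[1449] = t[1] = 8.

8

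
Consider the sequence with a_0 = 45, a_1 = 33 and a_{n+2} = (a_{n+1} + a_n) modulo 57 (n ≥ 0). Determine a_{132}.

We have a_0 = 45; a_1 = 33; a_2 = 21; a_3 = 54; a_4 = 18; a_5 = 15; a_6 = 33; a_7 = 48; a_8 = 24; a_9 = 15; a_{10} = 39; a_{11} = 54; a_{12} = 36; a_{13} = 33; a_{14} = 12; a_{15} = 45; a_{16} = 0; a_{17} = 45; a_{18} = 45; a_{19} = 33.
Since (a_{18}, a_{19}) = (a_0, a_1) = (45, 33) (two consecutive terms determine the rest), the sequence is periodic with period 18.
So a_{132} = a_{0 + ((132-0) mod 18)} = a_6 = 33.

33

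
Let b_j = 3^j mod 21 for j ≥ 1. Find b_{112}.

18

We have b_1 = 3, b_2 = 9, b_3 = 6, b_4 = 18, b_5 = 12, b_6 = 15, b_7 = 3.
Since b_7 = b_1 = 3, the sequence is periodic with period 6.
(112 - 1) mod 6 = 3, so b_{112} = b_4 = 18.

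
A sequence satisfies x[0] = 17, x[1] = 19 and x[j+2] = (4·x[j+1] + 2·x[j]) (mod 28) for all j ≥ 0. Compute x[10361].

We have x[0] = 17; x[1] = 19; x[2] = 26; x[3] = 2; x[4] = 4; x[5] = 20; x[6] = 4; x[7] = 0; x[8] = 8; x[9] = 4; x[10] = 4; x[11] = 24; x[12] = 20; x[13] = 16; x[14] = 20; x[15] = 0; x[16] = 12; x[17] = 20; x[18] = 20; x[19] = 8; x[20] = 16; x[21] = 24; x[22] = 16; x[23] = 0; x[24] = 4; x[25] = 16; x[26] = 16; x[27] = 12; x[28] = 24; x[29] = 8; x[30] = 24; x[31] = 0; x[32] = 20; x[33] = 24; x[34] = 24; x[35] = 4; x[36] = 8; x[37] = 12; x[38] = 8; x[39] = 0; x[40] = 16; x[41] = 8; x[42] = 8; x[43] = 20; x[44] = 12; x[45] = 4; x[46] = 12; x[47] = 0; x[48] = 24; x[49] = 12; x[50] = 12; x[51] = 16; x[52] = 4; x[53] = 20.
Since (x[52], x[53]) = (x[4], x[5]) = (4, 20) (two consecutive terms determine the rest), the sequence is eventually periodic: after a pre-period of length 4 it cycles with period 48.
For j ≥ 4, x[j] depends only on (j - 4) mod 48. (10361 - 4) mod 48 = 37, so x[10361] = x[41] = 8.

8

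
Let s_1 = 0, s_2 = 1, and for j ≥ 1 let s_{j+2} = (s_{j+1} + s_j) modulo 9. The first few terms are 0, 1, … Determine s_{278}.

We have s_1 = 0, s_2 = 1, s_3 = 1, s_4 = 2, s_5 = 3, s_6 = 5, s_7 = 8, s_8 = 4, s_9 = 3, s_{10} = 7, s_{11} = 1, s_{12} = 8, s_{13} = 0, s_{14} = 8, s_{15} = 8, s_{16} = 7, s_{17} = 6, s_{18} = 4, s_{19} = 1, s_{20} = 5, s_{21} = 6, s_{22} = 2, s_{23} = 8, s_{24} = 1, s_{25} = 0, s_{26} = 1.
Since (s_{25}, s_{26}) = (s_1, s_2) = (0, 1) (two consecutive terms determine the rest), the sequence is periodic with period 24.
(278 - 1) mod 24 = 13, so s_{278} = s_{14} = 8.

8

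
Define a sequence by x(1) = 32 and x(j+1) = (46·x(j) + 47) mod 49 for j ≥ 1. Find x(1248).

We have x(1) = 32, x(2) = 0, x(3) = 47, x(4) = 4, x(5) = 35, x(6) = 40, x(7) = 25, x(8) = 21, x(9) = 33, x(10) = 46, x(11) = 7, x(12) = 26, x(13) = 18, x(14) = 42, x(15) = 19, x(16) = 39, x(17) = 28, x(18) = 12, x(19) = 11, x(20) = 14, x(21) = 5, x(22) = 32.
Since x(22) = x(1) = 32, the sequence is periodic with period 21.
So x(1248) = x(1 + ((1248-1) mod 21)) = x(9) = 33.

33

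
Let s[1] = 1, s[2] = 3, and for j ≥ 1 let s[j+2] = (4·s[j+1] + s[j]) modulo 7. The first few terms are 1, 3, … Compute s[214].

0

We have s[1] = 1, s[2] = 3, s[3] = 6, s[4] = 6, s[5] = 2, s[6] = 0, s[7] = 2, s[8] = 1, s[9] = 6, s[10] = 4, s[11] = 1, s[12] = 1, s[13] = 5, s[14] = 0, s[15] = 5, s[16] = 6, s[17] = 1, s[18] = 3.
The sequence repeats with period 16.
(214 - 1) mod 16 = 5, so s[214] = s[6] = 0.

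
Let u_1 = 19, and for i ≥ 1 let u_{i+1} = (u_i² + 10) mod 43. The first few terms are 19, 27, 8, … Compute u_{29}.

Listing terms: u_1 = 19,  u_2 = 27,  u_3 = 8,  u_4 = 31,  u_5 = 25,  u_6 = 33,  u_7 = 24,  u_8 = 27.
Since u_8 = u_2 = 27, the sequence is eventually periodic: after a pre-period of length 1 it cycles with period 6.
For i ≥ 2, u_i depends only on (i - 2) mod 6. (29 - 2) mod 6 = 3, so u_{29} = u_5 = 25.

25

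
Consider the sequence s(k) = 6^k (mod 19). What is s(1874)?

s(0) = 1, s(1) = 6, s(2) = 17, s(3) = 7, s(4) = 4, s(5) = 5, s(6) = 11, s(7) = 9, s(8) = 16, s(9) = 1.
Since s(9) = s(0) = 1, the sequence is periodic with period 9.
So s(1874) = s(0 + ((1874-0) mod 9)) = s(2) = 17.

17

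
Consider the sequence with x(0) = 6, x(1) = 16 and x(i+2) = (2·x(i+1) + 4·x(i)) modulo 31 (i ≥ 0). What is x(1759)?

17

Computing terms: x(0) = 6; x(1) = 16; x(2) = 25; x(3) = 21; x(4) = 18; x(5) = 27; x(6) = 2; x(7) = 19; x(8) = 15; x(9) = 13; x(10) = 24; x(11) = 7; x(12) = 17; x(13) = 0; x(14) = 6; x(15) = 12; x(16) = 17; x(17) = 20; x(18) = 15; x(19) = 17; x(20) = 1; x(21) = 8; x(22) = 20; x(23) = 10; x(24) = 7; x(25) = 23; x(26) = 12; x(27) = 23; x(28) = 1; x(29) = 1; x(30) = 6; x(31) = 16.
The sequence repeats with period 30.
So x(1759) = x(0 + ((1759-0) mod 30)) = x(19) = 17.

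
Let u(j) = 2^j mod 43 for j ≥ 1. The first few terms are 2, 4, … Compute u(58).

Computing terms: u(1) = 2,  u(2) = 4,  u(3) = 8,  u(4) = 16,  u(5) = 32,  u(6) = 21,  u(7) = 42,  u(8) = 41,  u(9) = 39,  u(10) = 35,  u(11) = 27,  u(12) = 11,  u(13) = 22,  u(14) = 1,  u(15) = 2.
Since u(15) = u(1) = 2, the sequence is periodic with period 14.
So u(58) = u(1 + ((58-1) mod 14)) = u(2) = 4.

4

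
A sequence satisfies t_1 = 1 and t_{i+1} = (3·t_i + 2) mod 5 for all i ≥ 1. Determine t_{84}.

Listing terms: t_1 = 1; t_2 = 0; t_3 = 2; t_4 = 3; t_5 = 1.
The sequence repeats with period 4.
So t_{84} = t_{1 + ((84-1) mod 4)} = t_4 = 3.

3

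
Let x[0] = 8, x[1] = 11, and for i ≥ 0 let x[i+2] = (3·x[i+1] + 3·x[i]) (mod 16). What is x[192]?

8

x[0] = 8,  x[1] = 11,  x[2] = 9,  x[3] = 12,  x[4] = 15,  x[5] = 1,  x[6] = 0,  x[7] = 3,  x[8] = 9,  x[9] = 4,  x[10] = 7,  x[11] = 1,  x[12] = 8,  x[13] = 11.
Since (x[12], x[13]) = (x[0], x[1]) = (8, 11) (two consecutive terms determine the rest), the sequence is periodic with period 12.
(192 - 0) mod 12 = 0, so x[192] = x[0] = 8.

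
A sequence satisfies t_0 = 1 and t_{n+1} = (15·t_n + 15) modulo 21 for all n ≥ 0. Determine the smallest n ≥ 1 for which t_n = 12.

4

t_0 = 1; t_1 = 9; t_2 = 3; t_3 = 18; t_4 = 12; t_5 = 6; t_6 = 0; t_7 = 15; t_8 = 9.
Since t_8 = t_1 = 9, the sequence is eventually periodic: after a pre-period of length 1 it cycles with period 7.
The value 12 first appears (with n ≥ 1) at t_4.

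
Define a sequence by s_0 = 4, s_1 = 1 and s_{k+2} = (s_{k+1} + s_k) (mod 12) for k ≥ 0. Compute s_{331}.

s_0 = 4, s_1 = 1, s_2 = 5, s_3 = 6, s_4 = 11, s_5 = 5, s_6 = 4, s_7 = 9, s_8 = 1, s_9 = 10, s_{10} = 11, s_{11} = 9, s_{12} = 8, s_{13} = 5, s_{14} = 1, s_{15} = 6, s_{16} = 7, s_{17} = 1, s_{18} = 8, s_{19} = 9, s_{20} = 5, s_{21} = 2, s_{22} = 7, s_{23} = 9, s_{24} = 4, s_{25} = 1.
The sequence repeats with period 24.
So s_{331} = s_{0 + ((331-0) mod 24)} = s_{19} = 9.

9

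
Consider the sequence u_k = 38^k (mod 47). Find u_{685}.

11

Computing terms: u_0 = 1,  u_1 = 38,  u_2 = 34,  u_3 = 23,  u_4 = 28,  u_5 = 30,  u_6 = 12,  u_7 = 33,  u_8 = 32,  u_9 = 41,  u_{10} = 7,  u_{11} = 31,  u_{12} = 3,  u_{13} = 20,  u_{14} = 8,  u_{15} = 22,  u_{16} = 37,  u_{17} = 43,  u_{18} = 36,  u_{19} = 5,  u_{20} = 2,  u_{21} = 29,  u_{22} = 21,  u_{23} = 46,  u_{24} = 9,  u_{25} = 13,  u_{26} = 24,  u_{27} = 19,  u_{28} = 17,  u_{29} = 35,  u_{30} = 14,  u_{31} = 15,  u_{32} = 6,  u_{33} = 40,  u_{34} = 16,  u_{35} = 44,  u_{36} = 27,  u_{37} = 39,  u_{38} = 25,  u_{39} = 10,  u_{40} = 4,  u_{41} = 11,  u_{42} = 42,  u_{43} = 45,  u_{44} = 18,  u_{45} = 26,  u_{46} = 1.
Since u_{46} = u_0 = 1, the sequence is periodic with period 46.
So u_{685} = u_{0 + ((685-0) mod 46)} = u_{41} = 11.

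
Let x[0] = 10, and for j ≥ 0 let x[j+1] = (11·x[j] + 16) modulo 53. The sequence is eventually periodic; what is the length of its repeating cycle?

26

Computing terms: x[0] = 10, x[1] = 20, x[2] = 24, x[3] = 15, x[4] = 22, x[5] = 46, x[6] = 45, x[7] = 34, x[8] = 19, x[9] = 13, x[10] = 0, x[11] = 16, x[12] = 33, x[13] = 8, x[14] = 51, x[15] = 47, x[16] = 3, x[17] = 49, x[18] = 25, x[19] = 26, x[20] = 37, x[21] = 52, x[22] = 5, x[23] = 18, x[24] = 2, x[25] = 38, x[26] = 10.
The sequence repeats with period 26.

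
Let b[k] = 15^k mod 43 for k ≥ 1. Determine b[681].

Computing terms: b[1] = 15, b[2] = 10, b[3] = 21, b[4] = 14, b[5] = 38, b[6] = 11, b[7] = 36, b[8] = 24, b[9] = 16, b[10] = 25, b[11] = 31, b[12] = 35, b[13] = 9, b[14] = 6, b[15] = 4, b[16] = 17, b[17] = 40, b[18] = 41, b[19] = 13, b[20] = 23, b[21] = 1, b[22] = 15.
The sequence repeats with period 21.
So b[681] = b[1 + ((681-1) mod 21)] = b[9] = 16.

16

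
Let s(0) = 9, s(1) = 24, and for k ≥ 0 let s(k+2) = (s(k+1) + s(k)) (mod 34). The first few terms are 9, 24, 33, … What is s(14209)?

24

Computing terms: s(0) = 9, s(1) = 24, s(2) = 33, s(3) = 23, s(4) = 22, s(5) = 11, s(6) = 33, s(7) = 10, s(8) = 9, s(9) = 19, s(10) = 28, s(11) = 13, s(12) = 7, s(13) = 20, s(14) = 27, s(15) = 13, s(16) = 6, s(17) = 19, s(18) = 25, s(19) = 10, s(20) = 1, s(21) = 11, s(22) = 12, s(23) = 23, s(24) = 1, s(25) = 24, s(26) = 25, s(27) = 15, s(28) = 6, s(29) = 21, s(30) = 27, s(31) = 14, s(32) = 7, s(33) = 21, s(34) = 28, s(35) = 15, s(36) = 9, s(37) = 24.
The sequence repeats with period 36.
So s(14209) = s(0 + ((14209-0) mod 36)) = s(25) = 24.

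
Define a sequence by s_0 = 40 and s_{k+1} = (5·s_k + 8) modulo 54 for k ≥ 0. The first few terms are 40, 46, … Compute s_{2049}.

Listing terms: s_0 = 40, s_1 = 46, s_2 = 22, s_3 = 10, s_4 = 4, s_5 = 28, s_6 = 40.
The sequence repeats with period 6.
So s_{2049} = s_{0 + ((2049-0) mod 6)} = s_3 = 10.

10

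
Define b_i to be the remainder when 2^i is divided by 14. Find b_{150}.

8

b_1 = 2, b_2 = 4, b_3 = 8, b_4 = 2.
Since b_4 = b_1 = 2, the sequence is periodic with period 3.
(150 - 1) mod 3 = 2, so b_{150} = b_3 = 8.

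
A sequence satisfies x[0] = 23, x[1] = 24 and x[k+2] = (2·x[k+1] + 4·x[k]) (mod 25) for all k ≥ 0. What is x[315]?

x[0] = 23, x[1] = 24, x[2] = 15, x[3] = 1, x[4] = 12, x[5] = 3, x[6] = 4, x[7] = 20, x[8] = 6, x[9] = 17, x[10] = 8, x[11] = 9, x[12] = 0, x[13] = 11, x[14] = 22, x[15] = 13, x[16] = 14, x[17] = 5, x[18] = 16, x[19] = 2, x[20] = 18, x[21] = 19, x[22] = 10, x[23] = 21, x[24] = 7, x[25] = 23, x[26] = 24.
The sequence repeats with period 25.
So x[315] = x[0 + ((315-0) mod 25)] = x[15] = 13.

13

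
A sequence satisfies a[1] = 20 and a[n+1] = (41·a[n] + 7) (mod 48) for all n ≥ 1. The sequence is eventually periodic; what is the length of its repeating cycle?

We have a[1] = 20,  a[2] = 11,  a[3] = 26,  a[4] = 17,  a[5] = 32,  a[6] = 23,  a[7] = 38,  a[8] = 29,  a[9] = 44,  a[10] = 35,  a[11] = 2,  a[12] = 41,  a[13] = 8,  a[14] = 47,  a[15] = 14,  a[16] = 5,  a[17] = 20.
Since a[17] = a[1] = 20, the sequence is periodic with period 16.

16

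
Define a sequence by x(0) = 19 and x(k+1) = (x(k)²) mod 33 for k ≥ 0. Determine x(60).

x(0) = 19; x(1) = 31; x(2) = 4; x(3) = 16; x(4) = 25; x(5) = 31.
Since x(5) = x(1) = 31, the sequence is eventually periodic: after a pre-period of length 1 it cycles with period 4.
For k ≥ 1, x(k) depends only on (k - 1) mod 4. (60 - 1) mod 4 = 3, so x(60) = x(4) = 25.

25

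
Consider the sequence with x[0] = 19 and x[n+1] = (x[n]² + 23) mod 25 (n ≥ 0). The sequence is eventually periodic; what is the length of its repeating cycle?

Computing terms: x[0] = 19,  x[1] = 9,  x[2] = 4,  x[3] = 14,  x[4] = 19.
The sequence repeats with period 4.

4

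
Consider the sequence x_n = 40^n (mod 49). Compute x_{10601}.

10

x_0 = 1; x_1 = 40; x_2 = 32; x_3 = 6; x_4 = 44; x_5 = 45; x_6 = 36; x_7 = 19; x_8 = 25; x_9 = 20; x_{10} = 16; x_{11} = 3; x_{12} = 22; x_{13} = 47; x_{14} = 18; x_{15} = 34; x_{16} = 37; x_{17} = 10; x_{18} = 8; x_{19} = 26; x_{20} = 11; x_{21} = 48; x_{22} = 9; x_{23} = 17; x_{24} = 43; x_{25} = 5; x_{26} = 4; x_{27} = 13; x_{28} = 30; x_{29} = 24; x_{30} = 29; x_{31} = 33; x_{32} = 46; x_{33} = 27; x_{34} = 2; x_{35} = 31; x_{36} = 15; x_{37} = 12; x_{38} = 39; x_{39} = 41; x_{40} = 23; x_{41} = 38; x_{42} = 1.
The sequence repeats with period 42.
(10601 - 0) mod 42 = 17, so x_{10601} = x_{17} = 10.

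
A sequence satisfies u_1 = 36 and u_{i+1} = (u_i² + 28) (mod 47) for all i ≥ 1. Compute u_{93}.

18

Computing terms: u_1 = 36; u_2 = 8; u_3 = 45; u_4 = 32; u_5 = 18; u_6 = 23; u_7 = 40; u_8 = 30; u_9 = 35; u_{10} = 31; u_{11} = 2; u_{12} = 32.
Since u_{12} = u_4 = 32, the sequence is eventually periodic: after a pre-period of length 3 it cycles with period 8.
For i ≥ 4, u_i depends only on (i - 4) mod 8. (93 - 4) mod 8 = 1, so u_{93} = u_5 = 18.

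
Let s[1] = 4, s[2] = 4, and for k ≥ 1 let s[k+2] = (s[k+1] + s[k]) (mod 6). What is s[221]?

Computing terms: s[1] = 4, s[2] = 4, s[3] = 2, s[4] = 0, s[5] = 2, s[6] = 2, s[7] = 4, s[8] = 0, s[9] = 4, s[10] = 4.
Since (s[9], s[10]) = (s[1], s[2]) = (4, 4) (two consecutive terms determine the rest), the sequence is periodic with period 8.
So s[221] = s[1 + ((221-1) mod 8)] = s[5] = 2.

2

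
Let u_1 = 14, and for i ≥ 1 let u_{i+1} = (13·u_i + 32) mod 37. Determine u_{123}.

Listing terms: u_1 = 14, u_2 = 29, u_3 = 2, u_4 = 21, u_5 = 9, u_6 = 1, u_7 = 8, u_8 = 25, u_9 = 24, u_{10} = 11, u_{11} = 27, u_{12} = 13, u_{13} = 16, u_{14} = 18, u_{15} = 7, u_{16} = 12, u_{17} = 3, u_{18} = 34, u_{19} = 30, u_{20} = 15, u_{21} = 5, u_{22} = 23, u_{23} = 35, u_{24} = 6, u_{25} = 36, u_{26} = 19, u_{27} = 20, u_{28} = 33, u_{29} = 17, u_{30} = 31, u_{31} = 28, u_{32} = 26, u_{33} = 0, u_{34} = 32, u_{35} = 4, u_{36} = 10, u_{37} = 14.
The sequence repeats with period 36.
So u_{123} = u_{1 + ((123-1) mod 36)} = u_{15} = 7.

7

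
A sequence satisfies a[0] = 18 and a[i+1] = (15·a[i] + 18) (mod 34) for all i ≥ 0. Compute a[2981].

Computing terms: a[0] = 18,  a[1] = 16,  a[2] = 20,  a[3] = 12,  a[4] = 28,  a[5] = 30,  a[6] = 26,  a[7] = 0,  a[8] = 18.
Since a[8] = a[0] = 18, the sequence is periodic with period 8.
(2981 - 0) mod 8 = 5, so a[2981] = a[5] = 30.

30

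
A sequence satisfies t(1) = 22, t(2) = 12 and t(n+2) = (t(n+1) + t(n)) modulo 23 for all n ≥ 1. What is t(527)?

9

Computing terms: t(1) = 22,  t(2) = 12,  t(3) = 11,  t(4) = 0,  t(5) = 11,  t(6) = 11,  t(7) = 22,  t(8) = 10,  t(9) = 9,  t(10) = 19,  t(11) = 5,  t(12) = 1,  t(13) = 6,  t(14) = 7,  t(15) = 13,  t(16) = 20,  t(17) = 10,  t(18) = 7,  t(19) = 17,  t(20) = 1,  t(21) = 18,  t(22) = 19,  t(23) = 14,  t(24) = 10,  t(25) = 1,  t(26) = 11,  t(27) = 12,  t(28) = 0,  t(29) = 12,  t(30) = 12,  t(31) = 1,  t(32) = 13,  t(33) = 14,  t(34) = 4,  t(35) = 18,  t(36) = 22,  t(37) = 17,  t(38) = 16,  t(39) = 10,  t(40) = 3,  t(41) = 13,  t(42) = 16,  t(43) = 6,  t(44) = 22,  t(45) = 5,  t(46) = 4,  t(47) = 9,  t(48) = 13,  t(49) = 22,  t(50) = 12.
Since (t(49), t(50)) = (t(1), t(2)) = (22, 12) (two consecutive terms determine the rest), the sequence is periodic with period 48.
(527 - 1) mod 48 = 46, so t(527) = t(47) = 9.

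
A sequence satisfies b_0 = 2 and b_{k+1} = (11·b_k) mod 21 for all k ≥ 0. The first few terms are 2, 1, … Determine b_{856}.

We have b_0 = 2,  b_1 = 1,  b_2 = 11,  b_3 = 16,  b_4 = 8,  b_5 = 4,  b_6 = 2.
The sequence repeats with period 6.
So b_{856} = b_{0 + ((856-0) mod 6)} = b_4 = 8.

8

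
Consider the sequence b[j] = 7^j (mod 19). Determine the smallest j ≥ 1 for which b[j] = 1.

3

b[0] = 1,  b[1] = 7,  b[2] = 11,  b[3] = 1.
The sequence repeats with period 3.
The value 1 next appears (with j ≥ 1) at b[3].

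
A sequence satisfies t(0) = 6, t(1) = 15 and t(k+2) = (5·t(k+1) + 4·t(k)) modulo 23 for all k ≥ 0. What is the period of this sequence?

22

Computing terms: t(0) = 6; t(1) = 15; t(2) = 7; t(3) = 3; t(4) = 20; t(5) = 20; t(6) = 19; t(7) = 14; t(8) = 8; t(9) = 4; t(10) = 6; t(11) = 0; t(12) = 1; t(13) = 5; t(14) = 6; t(15) = 4; t(16) = 21; t(17) = 6; t(18) = 22; t(19) = 19; t(20) = 22; t(21) = 2; t(22) = 6; t(23) = 15.
The sequence repeats with period 22.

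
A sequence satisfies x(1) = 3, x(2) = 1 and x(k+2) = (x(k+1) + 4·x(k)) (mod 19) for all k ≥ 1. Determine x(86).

7

Computing terms: x(1) = 3; x(2) = 1; x(3) = 13; x(4) = 17; x(5) = 12; x(6) = 4; x(7) = 14; x(8) = 11; x(9) = 10; x(10) = 16; x(11) = 18; x(12) = 6; x(13) = 2; x(14) = 7; x(15) = 15; x(16) = 5; x(17) = 8; x(18) = 9; x(19) = 3; x(20) = 1.
Since (x(19), x(20)) = (x(1), x(2)) = (3, 1) (two consecutive terms determine the rest), the sequence is periodic with period 18.
So x(86) = x(1 + ((86-1) mod 18)) = x(14) = 7.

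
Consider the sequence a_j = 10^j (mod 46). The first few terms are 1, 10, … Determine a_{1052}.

32

Computing terms: a_0 = 1; a_1 = 10; a_2 = 8; a_3 = 34; a_4 = 18; a_5 = 42; a_6 = 6; a_7 = 14; a_8 = 2; a_9 = 20; a_{10} = 16; a_{11} = 22; a_{12} = 36; a_{13} = 38; a_{14} = 12; a_{15} = 28; a_{16} = 4; a_{17} = 40; a_{18} = 32; a_{19} = 44; a_{20} = 26; a_{21} = 30; a_{22} = 24; a_{23} = 10.
Since a_{23} = a_1 = 10, the sequence is eventually periodic: after a pre-period of length 1 it cycles with period 22.
For j ≥ 1, a_j depends only on (j - 1) mod 22. (1052 - 1) mod 22 = 17, so a_{1052} = a_{18} = 32.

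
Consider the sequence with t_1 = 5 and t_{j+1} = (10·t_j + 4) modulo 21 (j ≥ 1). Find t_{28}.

Listing terms: t_1 = 5; t_2 = 12; t_3 = 19; t_4 = 5.
Since t_4 = t_1 = 5, the sequence is periodic with period 3.
So t_{28} = t_{1 + ((28-1) mod 3)} = t_1 = 5.

5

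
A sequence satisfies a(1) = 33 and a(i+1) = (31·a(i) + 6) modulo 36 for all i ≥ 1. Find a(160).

Computing terms: a(1) = 33,  a(2) = 21,  a(3) = 9,  a(4) = 33.
The sequence repeats with period 3.
(160 - 1) mod 3 = 0, so a(160) = a(1) = 33.

33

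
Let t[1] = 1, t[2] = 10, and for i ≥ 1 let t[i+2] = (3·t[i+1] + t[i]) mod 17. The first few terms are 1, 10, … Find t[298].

t[1] = 1,  t[2] = 10,  t[3] = 14,  t[4] = 1,  t[5] = 0,  t[6] = 1,  t[7] = 3,  t[8] = 10,  t[9] = 16,  t[10] = 7,  t[11] = 3,  t[12] = 16,  t[13] = 0,  t[14] = 16,  t[15] = 14,  t[16] = 7,  t[17] = 1,  t[18] = 10.
The sequence repeats with period 16.
So t[298] = t[1 + ((298-1) mod 16)] = t[10] = 7.

7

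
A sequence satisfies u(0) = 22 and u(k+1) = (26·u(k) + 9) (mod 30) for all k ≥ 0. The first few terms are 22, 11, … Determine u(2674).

u(0) = 22; u(1) = 11; u(2) = 25; u(3) = 29; u(4) = 13; u(5) = 17; u(6) = 1; u(7) = 5; u(8) = 19; u(9) = 23; u(10) = 7; u(11) = 11.
Since u(11) = u(1) = 11, the sequence is eventually periodic: after a pre-period of length 1 it cycles with period 10.
For k ≥ 1, u(k) depends only on (k - 1) mod 10. (2674 - 1) mod 10 = 3, so u(2674) = u(4) = 13.

13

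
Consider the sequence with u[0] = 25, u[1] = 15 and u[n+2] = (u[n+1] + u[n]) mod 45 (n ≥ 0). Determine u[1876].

5

Listing terms: u[0] = 25, u[1] = 15, u[2] = 40, u[3] = 10, u[4] = 5, u[5] = 15, u[6] = 20, u[7] = 35, u[8] = 10, u[9] = 0, u[10] = 10, u[11] = 10, u[12] = 20, u[13] = 30, u[14] = 5, u[15] = 35, u[16] = 40, u[17] = 30, u[18] = 25, u[19] = 10, u[20] = 35, u[21] = 0, u[22] = 35, u[23] = 35, u[24] = 25, u[25] = 15.
The sequence repeats with period 24.
So u[1876] = u[0 + ((1876-0) mod 24)] = u[4] = 5.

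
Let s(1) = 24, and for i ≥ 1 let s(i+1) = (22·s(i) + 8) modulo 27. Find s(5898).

s(1) = 24, s(2) = 23, s(3) = 1, s(4) = 3, s(5) = 20, s(6) = 16, s(7) = 9, s(8) = 17, s(9) = 4, s(10) = 15, s(11) = 14, s(12) = 19, s(13) = 21, s(14) = 11, s(15) = 7, s(16) = 0, s(17) = 8, s(18) = 22, s(19) = 6, s(20) = 5, s(21) = 10, s(22) = 12, s(23) = 2, s(24) = 25, s(25) = 18, s(26) = 26, s(27) = 13, s(28) = 24.
The sequence repeats with period 27.
So s(5898) = s(1 + ((5898-1) mod 27)) = s(12) = 19.

19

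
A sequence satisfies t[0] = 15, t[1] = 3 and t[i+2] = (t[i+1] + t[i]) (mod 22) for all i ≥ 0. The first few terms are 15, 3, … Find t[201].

3

Computing terms: t[0] = 15; t[1] = 3; t[2] = 18; t[3] = 21; t[4] = 17; t[5] = 16; t[6] = 11; t[7] = 5; t[8] = 16; t[9] = 21; t[10] = 15; t[11] = 14; t[12] = 7; t[13] = 21; t[14] = 6; t[15] = 5; t[16] = 11; t[17] = 16; t[18] = 5; t[19] = 21; t[20] = 4; t[21] = 3; t[22] = 7; t[23] = 10; t[24] = 17; t[25] = 5; t[26] = 0; t[27] = 5; t[28] = 5; t[29] = 10; t[30] = 15; t[31] = 3.
The sequence repeats with period 30.
So t[201] = t[0 + ((201-0) mod 30)] = t[21] = 3.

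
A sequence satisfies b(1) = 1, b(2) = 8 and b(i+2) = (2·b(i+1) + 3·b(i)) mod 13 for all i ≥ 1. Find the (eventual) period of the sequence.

We have b(1) = 1, b(2) = 8, b(3) = 6, b(4) = 10, b(5) = 12, b(6) = 2, b(7) = 1, b(8) = 8.
The sequence repeats with period 6.

6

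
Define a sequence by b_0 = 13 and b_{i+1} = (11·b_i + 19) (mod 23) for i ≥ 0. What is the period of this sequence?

We have b_0 = 13,  b_1 = 1,  b_2 = 7,  b_3 = 4,  b_4 = 17,  b_5 = 22,  b_6 = 8,  b_7 = 15,  b_8 = 0,  b_9 = 19,  b_{10} = 21,  b_{11} = 20,  b_{12} = 9,  b_{13} = 3,  b_{14} = 6,  b_{15} = 16,  b_{16} = 11,  b_{17} = 2,  b_{18} = 18,  b_{19} = 10,  b_{20} = 14,  b_{21} = 12,  b_{22} = 13.
Since b_{22} = b_0 = 13, the sequence is periodic with period 22.

22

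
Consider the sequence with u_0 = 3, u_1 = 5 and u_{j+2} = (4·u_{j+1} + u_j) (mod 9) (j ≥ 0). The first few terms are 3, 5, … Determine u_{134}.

4

We have u_0 = 3, u_1 = 5, u_2 = 5, u_3 = 7, u_4 = 6, u_5 = 4, u_6 = 4, u_7 = 2, u_8 = 3, u_9 = 5.
Since (u_8, u_9) = (u_0, u_1) = (3, 5) (two consecutive terms determine the rest), the sequence is periodic with period 8.
(134 - 0) mod 8 = 6, so u_{134} = u_6 = 4.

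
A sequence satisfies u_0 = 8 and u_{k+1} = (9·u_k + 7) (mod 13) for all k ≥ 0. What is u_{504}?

u_0 = 8, u_1 = 1, u_2 = 3, u_3 = 8.
The sequence repeats with period 3.
So u_{504} = u_{0 + ((504-0) mod 3)} = u_0 = 8.

8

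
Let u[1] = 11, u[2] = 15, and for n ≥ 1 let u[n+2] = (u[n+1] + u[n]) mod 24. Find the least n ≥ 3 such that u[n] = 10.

15

Computing terms: u[1] = 11,  u[2] = 15,  u[3] = 2,  u[4] = 17,  u[5] = 19,  u[6] = 12,  u[7] = 7,  u[8] = 19,  u[9] = 2,  u[10] = 21,  u[11] = 23,  u[12] = 20,  u[13] = 19,  u[14] = 15,  u[15] = 10,  u[16] = 1,  u[17] = 11,  u[18] = 12,  u[19] = 23,  u[20] = 11,  u[21] = 10,  u[22] = 21,  u[23] = 7,  u[24] = 4,  u[25] = 11,  u[26] = 15.
The sequence repeats with period 24.
The value 10 first appears (with n ≥ 3) at u[15].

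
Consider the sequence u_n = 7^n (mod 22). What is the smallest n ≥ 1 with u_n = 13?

3

Listing terms: u_0 = 1,  u_1 = 7,  u_2 = 5,  u_3 = 13,  u_4 = 3,  u_5 = 21,  u_6 = 15,  u_7 = 17,  u_8 = 9,  u_9 = 19,  u_{10} = 1.
The sequence repeats with period 10.
The value 13 first appears (with n ≥ 1) at u_3.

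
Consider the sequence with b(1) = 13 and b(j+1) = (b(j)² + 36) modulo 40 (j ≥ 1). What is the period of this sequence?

3

Listing terms: b(1) = 13, b(2) = 5, b(3) = 21, b(4) = 37, b(5) = 5.
Since b(5) = b(2) = 5, the sequence is eventually periodic: after a pre-period of length 1 it cycles with period 3.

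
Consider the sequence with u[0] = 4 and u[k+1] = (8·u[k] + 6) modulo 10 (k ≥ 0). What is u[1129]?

8

u[0] = 4; u[1] = 8; u[2] = 0; u[3] = 6; u[4] = 4.
The sequence repeats with period 4.
(1129 - 0) mod 4 = 1, so u[1129] = u[1] = 8.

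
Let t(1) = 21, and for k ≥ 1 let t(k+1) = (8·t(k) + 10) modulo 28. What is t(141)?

Computing terms: t(1) = 21; t(2) = 10; t(3) = 6; t(4) = 2; t(5) = 26; t(6) = 22; t(7) = 18; t(8) = 14; t(9) = 10.
Since t(9) = t(2) = 10, the sequence is eventually periodic: after a pre-period of length 1 it cycles with period 7.
For k ≥ 2, t(k) depends only on (k - 2) mod 7. (141 - 2) mod 7 = 6, so t(141) = t(8) = 14.

14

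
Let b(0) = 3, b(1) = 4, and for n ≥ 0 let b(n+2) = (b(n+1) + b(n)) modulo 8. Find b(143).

We have b(0) = 3; b(1) = 4; b(2) = 7; b(3) = 3; b(4) = 2; b(5) = 5; b(6) = 7; b(7) = 4; b(8) = 3; b(9) = 7; b(10) = 2; b(11) = 1; b(12) = 3; b(13) = 4.
Since (b(12), b(13)) = (b(0), b(1)) = (3, 4) (two consecutive terms determine the rest), the sequence is periodic with period 12.
So b(143) = b(0 + ((143-0) mod 12)) = b(11) = 1.

1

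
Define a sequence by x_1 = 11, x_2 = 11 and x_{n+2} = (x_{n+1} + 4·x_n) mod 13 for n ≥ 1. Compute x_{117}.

10

x_1 = 11, x_2 = 11, x_3 = 3, x_4 = 8, x_5 = 7, x_6 = 0, x_7 = 2, x_8 = 2, x_9 = 10, x_{10} = 5, x_{11} = 6, x_{12} = 0, x_{13} = 11, x_{14} = 11.
Since (x_{13}, x_{14}) = (x_1, x_2) = (11, 11) (two consecutive terms determine the rest), the sequence is periodic with period 12.
So x_{117} = x_{1 + ((117-1) mod 12)} = x_9 = 10.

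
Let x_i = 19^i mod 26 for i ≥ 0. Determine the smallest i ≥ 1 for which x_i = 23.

x_0 = 1; x_1 = 19; x_2 = 23; x_3 = 21; x_4 = 9; x_5 = 15; x_6 = 25; x_7 = 7; x_8 = 3; x_9 = 5; x_{10} = 17; x_{11} = 11; x_{12} = 1.
Since x_{12} = x_0 = 1, the sequence is periodic with period 12.
The value 23 first appears (with i ≥ 1) at x_2.

2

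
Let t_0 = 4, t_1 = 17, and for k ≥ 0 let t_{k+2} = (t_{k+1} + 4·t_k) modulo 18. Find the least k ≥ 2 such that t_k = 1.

13

Computing terms: t_0 = 4; t_1 = 17; t_2 = 15; t_3 = 11; t_4 = 17; t_5 = 7; t_6 = 3; t_7 = 13; t_8 = 7; t_9 = 5; t_{10} = 15; t_{11} = 17; t_{12} = 5; t_{13} = 1; t_{14} = 3; t_{15} = 7; t_{16} = 1; t_{17} = 11; t_{18} = 15; t_{19} = 5; t_{20} = 11; t_{21} = 13; t_{22} = 3; t_{23} = 1; t_{24} = 13; t_{25} = 17; t_{26} = 15.
Since (t_{25}, t_{26}) = (t_1, t_2) = (17, 15) (two consecutive terms determine the rest), the sequence is eventually periodic: after a pre-period of length 1 it cycles with period 24.
The value 1 first appears (with k ≥ 2) at t_{13}.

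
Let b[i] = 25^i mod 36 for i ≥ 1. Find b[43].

b[1] = 25, b[2] = 13, b[3] = 1, b[4] = 25.
Since b[4] = b[1] = 25, the sequence is periodic with period 3.
(43 - 1) mod 3 = 0, so b[43] = b[1] = 25.

25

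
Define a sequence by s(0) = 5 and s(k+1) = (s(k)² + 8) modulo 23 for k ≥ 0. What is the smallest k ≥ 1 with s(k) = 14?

4

Computing terms: s(0) = 5; s(1) = 10; s(2) = 16; s(3) = 11; s(4) = 14; s(5) = 20; s(6) = 17; s(7) = 21; s(8) = 12; s(9) = 14.
Since s(9) = s(4) = 14, the sequence is eventually periodic: after a pre-period of length 4 it cycles with period 5.
The value 14 first appears (with k ≥ 1) at s(4).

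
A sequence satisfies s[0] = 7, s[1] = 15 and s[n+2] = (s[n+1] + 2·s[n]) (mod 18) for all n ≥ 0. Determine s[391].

9

s[0] = 7, s[1] = 15, s[2] = 11, s[3] = 5, s[4] = 9, s[5] = 1, s[6] = 1, s[7] = 3, s[8] = 5, s[9] = 11, s[10] = 3, s[11] = 7, s[12] = 13, s[13] = 9, s[14] = 17, s[15] = 17, s[16] = 15, s[17] = 13, s[18] = 7, s[19] = 15.
The sequence repeats with period 18.
(391 - 0) mod 18 = 13, so s[391] = s[13] = 9.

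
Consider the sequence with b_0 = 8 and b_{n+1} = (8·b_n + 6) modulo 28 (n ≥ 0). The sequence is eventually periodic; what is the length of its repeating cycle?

7

Computing terms: b_0 = 8,  b_1 = 14,  b_2 = 6,  b_3 = 26,  b_4 = 18,  b_5 = 10,  b_6 = 2,  b_7 = 22,  b_8 = 14.
Since b_8 = b_1 = 14, the sequence is eventually periodic: after a pre-period of length 1 it cycles with period 7.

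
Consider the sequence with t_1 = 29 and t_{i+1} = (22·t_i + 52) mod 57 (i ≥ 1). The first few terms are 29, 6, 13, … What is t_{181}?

Computing terms: t_1 = 29; t_2 = 6; t_3 = 13; t_4 = 53; t_5 = 21; t_6 = 1; t_7 = 17; t_8 = 27; t_9 = 19; t_{10} = 14; t_{11} = 18; t_{12} = 49; t_{13} = 47; t_{14} = 3; t_{15} = 4; t_{16} = 26; t_{17} = 54; t_{18} = 43; t_{19} = 29.
The sequence repeats with period 18.
(181 - 1) mod 18 = 0, so t_{181} = t_1 = 29.

29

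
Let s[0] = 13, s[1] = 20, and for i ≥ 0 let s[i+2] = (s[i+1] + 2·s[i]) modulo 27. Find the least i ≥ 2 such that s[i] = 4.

s[0] = 13,  s[1] = 20,  s[2] = 19,  s[3] = 5,  s[4] = 16,  s[5] = 26,  s[6] = 4,  s[7] = 2,  s[8] = 10,  s[9] = 14,  s[10] = 7,  s[11] = 8,  s[12] = 22,  s[13] = 11,  s[14] = 1,  s[15] = 23,  s[16] = 25,  s[17] = 17,  s[18] = 13,  s[19] = 20.
Since (s[18], s[19]) = (s[0], s[1]) = (13, 20) (two consecutive terms determine the rest), the sequence is periodic with period 18.
The value 4 first appears (with i ≥ 2) at s[6].

6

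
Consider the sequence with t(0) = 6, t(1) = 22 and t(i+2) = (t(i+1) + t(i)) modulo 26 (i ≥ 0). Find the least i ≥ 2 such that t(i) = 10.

10

Listing terms: t(0) = 6,  t(1) = 22,  t(2) = 2,  t(3) = 24,  t(4) = 0,  t(5) = 24,  t(6) = 24,  t(7) = 22,  t(8) = 20,  t(9) = 16,  t(10) = 10,  t(11) = 0,  t(12) = 10,  t(13) = 10,  t(14) = 20,  t(15) = 4,  t(16) = 24,  t(17) = 2,  t(18) = 0,  t(19) = 2,  t(20) = 2,  t(21) = 4,  t(22) = 6,  t(23) = 10,  t(24) = 16,  t(25) = 0,  t(26) = 16,  t(27) = 16,  t(28) = 6,  t(29) = 22.
Since (t(28), t(29)) = (t(0), t(1)) = (6, 22) (two consecutive terms determine the rest), the sequence is periodic with period 28.
The value 10 first appears (with i ≥ 2) at t(10).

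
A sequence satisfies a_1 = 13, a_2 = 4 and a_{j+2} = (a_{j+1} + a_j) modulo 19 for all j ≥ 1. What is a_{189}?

6

a_1 = 13,  a_2 = 4,  a_3 = 17,  a_4 = 2,  a_5 = 0,  a_6 = 2,  a_7 = 2,  a_8 = 4,  a_9 = 6,  a_{10} = 10,  a_{11} = 16,  a_{12} = 7,  a_{13} = 4,  a_{14} = 11,  a_{15} = 15,  a_{16} = 7,  a_{17} = 3,  a_{18} = 10,  a_{19} = 13,  a_{20} = 4.
Since (a_{19}, a_{20}) = (a_1, a_2) = (13, 4) (two consecutive terms determine the rest), the sequence is periodic with period 18.
(189 - 1) mod 18 = 8, so a_{189} = a_9 = 6.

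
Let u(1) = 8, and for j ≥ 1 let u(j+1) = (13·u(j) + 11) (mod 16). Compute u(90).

u(1) = 8, u(2) = 3, u(3) = 2, u(4) = 5, u(5) = 12, u(6) = 7, u(7) = 6, u(8) = 9, u(9) = 0, u(10) = 11, u(11) = 10, u(12) = 13, u(13) = 4, u(14) = 15, u(15) = 14, u(16) = 1, u(17) = 8.
The sequence repeats with period 16.
So u(90) = u(1 + ((90-1) mod 16)) = u(10) = 11.

11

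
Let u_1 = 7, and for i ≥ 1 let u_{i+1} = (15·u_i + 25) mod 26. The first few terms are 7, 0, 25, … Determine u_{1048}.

10

Listing terms: u_1 = 7; u_2 = 0; u_3 = 25; u_4 = 10; u_5 = 19; u_6 = 24; u_7 = 21; u_8 = 2; u_9 = 3; u_{10} = 18; u_{11} = 9; u_{12} = 4; u_{13} = 7.
The sequence repeats with period 12.
So u_{1048} = u_{1 + ((1048-1) mod 12)} = u_4 = 10.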